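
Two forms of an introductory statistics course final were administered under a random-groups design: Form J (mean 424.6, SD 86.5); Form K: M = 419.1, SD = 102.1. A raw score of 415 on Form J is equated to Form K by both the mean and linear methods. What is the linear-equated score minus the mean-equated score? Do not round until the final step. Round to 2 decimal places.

-1.73

Mean-equated: 415 + (419.1 − 424.6) = 409.50
Linear-equated: (102.1/86.5)(415 − 424.6) + 419.1 = 407.769
Difference = 407.769 − 409.50 = -1.73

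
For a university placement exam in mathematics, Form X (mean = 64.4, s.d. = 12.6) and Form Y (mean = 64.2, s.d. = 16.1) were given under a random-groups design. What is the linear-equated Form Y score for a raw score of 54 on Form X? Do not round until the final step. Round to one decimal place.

50.9

Linear equating: y = (SD_Y/SD_X)(x − M_X) + M_Y
y = (16.1/12.6)(54 − 64.4) + 64.2
y = 1.277778 × -10.4 + 64.2 = -13.2889 + 64.2 = 50.9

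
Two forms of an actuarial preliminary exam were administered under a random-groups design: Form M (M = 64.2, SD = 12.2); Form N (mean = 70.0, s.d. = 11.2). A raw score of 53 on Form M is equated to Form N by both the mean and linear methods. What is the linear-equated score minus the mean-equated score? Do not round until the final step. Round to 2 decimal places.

Mean-equated: 53 + (70.0 − 64.2) = 58.80
Linear-equated: (11.2/12.2)(53 − 64.2) + 70.0 = 59.718
Difference = 59.718 − 58.80 = 0.92

0.92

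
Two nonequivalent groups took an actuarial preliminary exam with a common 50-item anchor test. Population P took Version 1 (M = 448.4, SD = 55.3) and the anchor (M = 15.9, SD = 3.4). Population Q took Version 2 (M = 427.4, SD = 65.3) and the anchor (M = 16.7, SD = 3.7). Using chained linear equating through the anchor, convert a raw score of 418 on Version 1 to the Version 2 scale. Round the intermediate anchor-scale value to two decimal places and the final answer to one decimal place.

Version 1 → anchor (Population P): v = (3.4/55.3)(418 − 448.4) + 15.9 = 14.03
anchor → Version 2 (Population Q): y = (65.3/3.7)(14.03 − 16.7) + 427.4 = 380.3

380.3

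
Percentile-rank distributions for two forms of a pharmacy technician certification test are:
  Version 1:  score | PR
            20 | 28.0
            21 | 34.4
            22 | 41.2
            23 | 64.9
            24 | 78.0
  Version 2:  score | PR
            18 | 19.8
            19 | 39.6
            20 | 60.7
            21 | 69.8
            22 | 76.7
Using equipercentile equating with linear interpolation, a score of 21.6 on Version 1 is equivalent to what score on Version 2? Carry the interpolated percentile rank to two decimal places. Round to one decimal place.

18.9

PR of 21.6 on Version 1: 34.4 + (21.6 − 21)/(22 − 21) × (41.2 − 34.4) = 38.48
On Version 2, PR 38.48 falls between score 18 (PR 19.8) and 19 (PR 39.6).
Interpolate: 18 + (38.48 − 19.8)/(39.6 − 19.8) × (19 − 18) = 18.9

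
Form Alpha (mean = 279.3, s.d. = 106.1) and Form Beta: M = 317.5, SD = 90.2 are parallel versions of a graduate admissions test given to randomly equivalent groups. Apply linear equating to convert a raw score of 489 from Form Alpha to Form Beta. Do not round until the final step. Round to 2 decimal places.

495.77

Linear equating: y = (SD_Y/SD_X)(x − M_X) + M_Y
y = (90.2/106.1)(489 − 279.3) + 317.5
y = 0.850141 × 209.7 + 317.5 = 178.2746 + 317.5 = 495.77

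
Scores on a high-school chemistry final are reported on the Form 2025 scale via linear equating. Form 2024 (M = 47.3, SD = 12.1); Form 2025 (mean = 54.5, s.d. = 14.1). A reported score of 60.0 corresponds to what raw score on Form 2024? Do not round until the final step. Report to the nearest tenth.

Invert y = (SD_Y/SD_X)(x − M_X) + M_Y:
x = (SD_X/SD_Y)(y − M_Y) + M_X = (12.1/14.1)(60.0 − 54.5) + 47.3
x = 0.858156 × 5.500 + 47.3 = 52.0

52.0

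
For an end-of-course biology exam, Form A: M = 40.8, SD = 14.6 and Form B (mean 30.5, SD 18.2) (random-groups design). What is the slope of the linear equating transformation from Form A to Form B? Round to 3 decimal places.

1.247

A = SD_Y / SD_X = 18.2 / 14.6 = 1.247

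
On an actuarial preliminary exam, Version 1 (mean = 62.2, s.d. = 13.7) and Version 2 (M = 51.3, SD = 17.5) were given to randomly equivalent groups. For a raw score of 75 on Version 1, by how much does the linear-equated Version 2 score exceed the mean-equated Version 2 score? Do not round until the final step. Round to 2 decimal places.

3.55

Mean-equated: 75 + (51.3 − 62.2) = 64.10
Linear-equated: (17.5/13.7)(75 − 62.2) + 51.3 = 67.650
Difference = 67.650 − 64.10 = 3.55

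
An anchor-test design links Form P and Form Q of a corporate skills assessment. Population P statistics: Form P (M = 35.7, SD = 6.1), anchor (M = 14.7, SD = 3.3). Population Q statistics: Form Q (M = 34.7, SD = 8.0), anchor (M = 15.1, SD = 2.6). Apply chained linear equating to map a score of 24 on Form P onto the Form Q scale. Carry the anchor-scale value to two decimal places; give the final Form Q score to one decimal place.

Form P → anchor (Population P): v = (3.3/6.1)(24 − 35.7) + 14.7 = 8.37
anchor → Form Q (Population Q): y = (8.0/2.6)(8.37 − 15.1) + 34.7 = 14.0

14.0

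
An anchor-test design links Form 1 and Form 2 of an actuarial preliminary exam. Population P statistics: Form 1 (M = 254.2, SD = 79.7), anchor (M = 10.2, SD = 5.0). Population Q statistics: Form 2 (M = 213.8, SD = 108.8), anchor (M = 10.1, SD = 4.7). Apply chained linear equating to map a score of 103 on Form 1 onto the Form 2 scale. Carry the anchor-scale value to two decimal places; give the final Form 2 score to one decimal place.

-3.6

Form 1 → anchor (Population P): v = (5.0/79.7)(103 − 254.2) + 10.2 = 0.71
anchor → Form 2 (Population Q): y = (108.8/4.7)(0.71 − 10.1) + 213.8 = -3.6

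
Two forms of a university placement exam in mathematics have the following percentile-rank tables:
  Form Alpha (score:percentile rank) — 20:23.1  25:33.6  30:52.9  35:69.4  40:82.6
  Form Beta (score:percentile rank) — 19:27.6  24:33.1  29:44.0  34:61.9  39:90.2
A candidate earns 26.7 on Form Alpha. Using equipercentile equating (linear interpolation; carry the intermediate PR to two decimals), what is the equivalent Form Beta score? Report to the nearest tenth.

PR of 26.7 on Form Alpha: 33.6 + (26.7 − 25)/(30 − 25) × (52.9 − 33.6) = 40.16
On Form Beta, PR 40.16 falls between score 24 (PR 33.1) and 29 (PR 44.0).
Interpolate: 24 + (40.16 − 33.1)/(44.0 − 33.1) × (29 − 24) = 27.2

27.2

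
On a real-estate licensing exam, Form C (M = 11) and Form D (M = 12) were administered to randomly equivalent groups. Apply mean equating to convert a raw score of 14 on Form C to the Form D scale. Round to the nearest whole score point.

15

Mean equating: y = x + (M_Y − M_X) = 14 + (12 − 11) = 15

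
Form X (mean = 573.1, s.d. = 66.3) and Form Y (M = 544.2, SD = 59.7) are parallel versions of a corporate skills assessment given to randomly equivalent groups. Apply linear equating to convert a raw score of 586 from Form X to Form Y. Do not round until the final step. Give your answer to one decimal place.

555.8

Linear equating: y = (SD_Y/SD_X)(x − M_X) + M_Y
y = (59.7/66.3)(586 − 573.1) + 544.2
y = 0.900452 × 12.9 + 544.2 = 11.6158 + 544.2 = 555.8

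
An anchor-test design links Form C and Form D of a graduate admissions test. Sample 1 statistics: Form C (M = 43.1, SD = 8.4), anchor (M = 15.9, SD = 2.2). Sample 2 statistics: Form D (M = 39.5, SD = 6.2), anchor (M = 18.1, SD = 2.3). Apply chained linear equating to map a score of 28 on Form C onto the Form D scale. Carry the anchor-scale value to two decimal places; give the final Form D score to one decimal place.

Form C → anchor (Sample 1): v = (2.2/8.4)(28 − 43.1) + 15.9 = 11.95
anchor → Form D (Sample 2): y = (6.2/2.3)(11.95 − 18.1) + 39.5 = 22.9

22.9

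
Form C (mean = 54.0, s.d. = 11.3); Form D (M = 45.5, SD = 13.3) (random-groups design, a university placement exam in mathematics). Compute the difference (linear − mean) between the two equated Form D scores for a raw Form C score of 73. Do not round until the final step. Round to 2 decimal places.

3.36

Mean-equated: 73 + (45.5 − 54.0) = 64.50
Linear-equated: (13.3/11.3)(73 − 54.0) + 45.5 = 67.863
Difference = 67.863 − 64.50 = 3.36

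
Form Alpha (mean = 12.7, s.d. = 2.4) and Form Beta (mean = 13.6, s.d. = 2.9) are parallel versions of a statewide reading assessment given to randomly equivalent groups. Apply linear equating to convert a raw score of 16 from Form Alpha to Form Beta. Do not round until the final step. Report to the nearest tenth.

Linear equating: y = (SD_Y/SD_X)(x − M_X) + M_Y
y = (2.9/2.4)(16 − 12.7) + 13.6
y = 1.208333 × 3.3 + 13.6 = 3.9875 + 13.6 = 17.6

17.6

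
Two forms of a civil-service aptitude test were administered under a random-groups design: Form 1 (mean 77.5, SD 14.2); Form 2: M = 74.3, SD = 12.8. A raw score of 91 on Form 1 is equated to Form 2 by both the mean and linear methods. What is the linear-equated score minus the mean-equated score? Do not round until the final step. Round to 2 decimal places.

-1.33

Mean-equated: 91 + (74.3 − 77.5) = 87.80
Linear-equated: (12.8/14.2)(91 − 77.5) + 74.3 = 86.469
Difference = 86.469 − 87.80 = -1.33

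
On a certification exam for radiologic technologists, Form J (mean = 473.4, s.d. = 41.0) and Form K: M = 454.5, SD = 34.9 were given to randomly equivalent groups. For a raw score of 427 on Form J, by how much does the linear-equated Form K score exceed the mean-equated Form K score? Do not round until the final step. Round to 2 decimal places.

6.90

Mean-equated: 427 + (454.5 − 473.4) = 408.10
Linear-equated: (34.9/41.0)(427 − 473.4) + 454.5 = 415.003
Difference = 415.003 − 408.10 = 6.90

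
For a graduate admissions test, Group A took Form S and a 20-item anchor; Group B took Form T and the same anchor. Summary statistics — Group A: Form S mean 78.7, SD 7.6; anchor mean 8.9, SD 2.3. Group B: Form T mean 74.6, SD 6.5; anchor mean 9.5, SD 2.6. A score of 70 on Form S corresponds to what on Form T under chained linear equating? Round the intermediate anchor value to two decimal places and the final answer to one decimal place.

66.5

Form S → anchor (Group A): v = (2.3/7.6)(70 − 78.7) + 8.9 = 6.27
anchor → Form T (Group B): y = (6.5/2.6)(6.27 − 9.5) + 74.6 = 66.5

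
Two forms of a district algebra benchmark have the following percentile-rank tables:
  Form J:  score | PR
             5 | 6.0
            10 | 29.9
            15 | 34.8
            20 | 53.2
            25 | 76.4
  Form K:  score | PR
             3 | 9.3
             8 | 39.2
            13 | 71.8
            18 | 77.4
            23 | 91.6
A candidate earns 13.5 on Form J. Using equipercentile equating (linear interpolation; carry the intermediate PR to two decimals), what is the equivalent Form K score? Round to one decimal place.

7.0

PR of 13.5 on Form J: 29.9 + (13.5 − 10)/(15 − 10) × (34.8 − 29.9) = 33.33
On Form K, PR 33.33 falls between score 3 (PR 9.3) and 8 (PR 39.2).
Interpolate: 3 + (33.33 − 9.3)/(39.2 − 9.3) × (8 − 3) = 7.0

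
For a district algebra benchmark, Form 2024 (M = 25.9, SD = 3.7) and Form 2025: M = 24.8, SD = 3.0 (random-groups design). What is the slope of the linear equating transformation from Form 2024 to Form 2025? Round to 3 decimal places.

0.811

A = SD_Y / SD_X = 3.0 / 3.7 = 0.811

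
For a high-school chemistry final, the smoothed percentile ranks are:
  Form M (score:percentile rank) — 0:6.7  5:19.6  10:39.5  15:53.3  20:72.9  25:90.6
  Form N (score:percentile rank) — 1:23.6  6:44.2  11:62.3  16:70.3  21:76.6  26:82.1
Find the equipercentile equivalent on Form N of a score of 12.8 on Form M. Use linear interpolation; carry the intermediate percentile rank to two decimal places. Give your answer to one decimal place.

6.8

PR of 12.8 on Form M: 39.5 + (12.8 − 10)/(15 − 10) × (53.3 − 39.5) = 47.23
On Form N, PR 47.23 falls between score 6 (PR 44.2) and 11 (PR 62.3).
Interpolate: 6 + (47.23 − 44.2)/(62.3 − 44.2) × (11 − 6) = 6.8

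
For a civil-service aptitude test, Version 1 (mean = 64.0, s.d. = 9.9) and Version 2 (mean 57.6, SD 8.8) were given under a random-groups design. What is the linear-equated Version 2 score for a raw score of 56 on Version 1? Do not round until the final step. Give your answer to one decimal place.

Linear equating: y = (SD_Y/SD_X)(x − M_X) + M_Y
y = (8.8/9.9)(56 − 64.0) + 57.6
y = 0.888889 × -8.0 + 57.6 = -7.1111 + 57.6 = 50.5

50.5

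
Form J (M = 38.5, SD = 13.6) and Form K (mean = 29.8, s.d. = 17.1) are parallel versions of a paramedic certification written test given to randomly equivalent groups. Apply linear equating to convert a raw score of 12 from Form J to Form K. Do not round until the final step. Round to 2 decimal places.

-3.52

Linear equating: y = (SD_Y/SD_X)(x − M_X) + M_Y
y = (17.1/13.6)(12 − 38.5) + 29.8
y = 1.257353 × -26.5 + 29.8 = -33.3199 + 29.8 = -3.52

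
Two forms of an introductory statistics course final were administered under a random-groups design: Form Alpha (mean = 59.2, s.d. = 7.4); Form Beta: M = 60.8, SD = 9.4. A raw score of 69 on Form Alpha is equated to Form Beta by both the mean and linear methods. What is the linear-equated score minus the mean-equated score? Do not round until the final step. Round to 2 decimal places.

Mean-equated: 69 + (60.8 − 59.2) = 70.60
Linear-equated: (9.4/7.4)(69 − 59.2) + 60.8 = 73.249
Difference = 73.249 − 70.60 = 2.65

2.65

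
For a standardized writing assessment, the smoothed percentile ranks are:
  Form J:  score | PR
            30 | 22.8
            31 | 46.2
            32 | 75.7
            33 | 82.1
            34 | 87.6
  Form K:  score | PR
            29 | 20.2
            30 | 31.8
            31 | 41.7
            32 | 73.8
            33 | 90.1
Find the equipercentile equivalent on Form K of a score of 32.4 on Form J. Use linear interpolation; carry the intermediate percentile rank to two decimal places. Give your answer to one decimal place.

32.3

PR of 32.4 on Form J: 75.7 + (32.4 − 32)/(33 − 32) × (82.1 − 75.7) = 78.26
On Form K, PR 78.26 falls between score 32 (PR 73.8) and 33 (PR 90.1).
Interpolate: 32 + (78.26 − 73.8)/(90.1 − 73.8) × (33 − 32) = 32.3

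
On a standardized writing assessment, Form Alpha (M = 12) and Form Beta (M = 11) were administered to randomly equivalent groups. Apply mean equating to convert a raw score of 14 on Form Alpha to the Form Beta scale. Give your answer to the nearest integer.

13

Mean equating: y = x + (M_Y − M_X) = 14 + (11 − 12) = 13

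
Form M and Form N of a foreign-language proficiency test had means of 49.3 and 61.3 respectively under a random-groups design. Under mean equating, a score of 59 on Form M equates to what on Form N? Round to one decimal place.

Mean equating: y = x + (M_Y − M_X) = 59 + (61.3 − 49.3) = 71.0

71.0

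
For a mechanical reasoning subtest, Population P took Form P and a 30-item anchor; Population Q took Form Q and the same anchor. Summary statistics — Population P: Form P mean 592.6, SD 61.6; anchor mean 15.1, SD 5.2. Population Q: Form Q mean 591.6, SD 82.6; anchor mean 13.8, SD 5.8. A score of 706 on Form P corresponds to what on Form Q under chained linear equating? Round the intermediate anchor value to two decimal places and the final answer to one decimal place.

Form P → anchor (Population P): v = (5.2/61.6)(706 − 592.6) + 15.1 = 24.67
anchor → Form Q (Population Q): y = (82.6/5.8)(24.67 − 13.8) + 591.6 = 746.4

746.4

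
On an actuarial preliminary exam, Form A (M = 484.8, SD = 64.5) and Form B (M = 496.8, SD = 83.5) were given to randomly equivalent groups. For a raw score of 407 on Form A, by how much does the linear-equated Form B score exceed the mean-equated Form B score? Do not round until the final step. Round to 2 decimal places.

Mean-equated: 407 + (496.8 − 484.8) = 419.00
Linear-equated: (83.5/64.5)(407 − 484.8) + 496.8 = 396.082
Difference = 396.082 − 419.00 = -22.92

-22.92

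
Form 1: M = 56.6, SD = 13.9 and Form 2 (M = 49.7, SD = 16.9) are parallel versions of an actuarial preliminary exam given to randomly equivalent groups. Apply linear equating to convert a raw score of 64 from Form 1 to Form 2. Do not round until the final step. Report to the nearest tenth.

58.7

Linear equating: y = (SD_Y/SD_X)(x − M_X) + M_Y
y = (16.9/13.9)(64 − 56.6) + 49.7
y = 1.215827 × 7.4 + 49.7 = 8.9971 + 49.7 = 58.7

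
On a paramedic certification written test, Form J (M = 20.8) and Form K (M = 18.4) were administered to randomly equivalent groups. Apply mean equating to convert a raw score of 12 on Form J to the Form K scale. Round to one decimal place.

9.6

Mean equating: y = x + (M_Y − M_X) = 12 + (18.4 − 20.8) = 9.6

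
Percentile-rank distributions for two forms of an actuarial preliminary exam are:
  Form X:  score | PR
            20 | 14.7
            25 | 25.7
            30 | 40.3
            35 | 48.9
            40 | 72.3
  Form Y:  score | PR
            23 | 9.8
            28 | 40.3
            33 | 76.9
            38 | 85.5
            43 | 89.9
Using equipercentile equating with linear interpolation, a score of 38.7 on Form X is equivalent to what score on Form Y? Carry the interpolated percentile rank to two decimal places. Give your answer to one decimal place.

31.5

PR of 38.7 on Form X: 48.9 + (38.7 − 35)/(40 − 35) × (72.3 − 48.9) = 66.22
On Form Y, PR 66.22 falls between score 28 (PR 40.3) and 33 (PR 76.9).
Interpolate: 28 + (66.22 − 40.3)/(76.9 − 40.3) × (33 − 28) = 31.5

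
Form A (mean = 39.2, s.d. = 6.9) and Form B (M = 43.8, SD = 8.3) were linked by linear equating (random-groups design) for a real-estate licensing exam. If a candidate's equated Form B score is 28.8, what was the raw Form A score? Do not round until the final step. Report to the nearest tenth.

26.7

Invert y = (SD_Y/SD_X)(x − M_X) + M_Y:
x = (SD_X/SD_Y)(y − M_Y) + M_X = (6.9/8.3)(28.8 − 43.8) + 39.2
x = 0.831325 × -15.000 + 39.2 = 26.7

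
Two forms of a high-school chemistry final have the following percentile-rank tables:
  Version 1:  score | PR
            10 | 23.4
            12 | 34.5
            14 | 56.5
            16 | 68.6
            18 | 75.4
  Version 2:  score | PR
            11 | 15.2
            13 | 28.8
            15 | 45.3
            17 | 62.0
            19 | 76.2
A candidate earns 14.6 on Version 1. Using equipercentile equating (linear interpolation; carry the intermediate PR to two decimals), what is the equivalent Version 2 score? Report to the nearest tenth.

16.8

PR of 14.6 on Version 1: 56.5 + (14.6 − 14)/(16 − 14) × (68.6 − 56.5) = 60.13
On Version 2, PR 60.13 falls between score 15 (PR 45.3) and 17 (PR 62.0).
Interpolate: 15 + (60.13 − 45.3)/(62.0 − 45.3) × (17 − 15) = 16.8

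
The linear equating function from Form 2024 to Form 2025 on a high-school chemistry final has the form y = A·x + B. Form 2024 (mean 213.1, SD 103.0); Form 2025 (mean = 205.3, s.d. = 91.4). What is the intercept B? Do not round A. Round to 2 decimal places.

A = SD_Y / SD_X = 91.4 / 103.0 = 0.887379
B = M_Y − A·M_X = 205.3 − 0.887379 × 213.1 = 16.20

16.20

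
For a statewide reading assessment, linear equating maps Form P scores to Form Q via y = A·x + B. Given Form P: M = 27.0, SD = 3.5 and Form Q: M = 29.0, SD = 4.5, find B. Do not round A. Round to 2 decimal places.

A = SD_Y / SD_X = 4.5 / 3.5 = 1.285714
B = M_Y − A·M_X = 29.0 − 1.285714 × 27.0 = -5.71

-5.71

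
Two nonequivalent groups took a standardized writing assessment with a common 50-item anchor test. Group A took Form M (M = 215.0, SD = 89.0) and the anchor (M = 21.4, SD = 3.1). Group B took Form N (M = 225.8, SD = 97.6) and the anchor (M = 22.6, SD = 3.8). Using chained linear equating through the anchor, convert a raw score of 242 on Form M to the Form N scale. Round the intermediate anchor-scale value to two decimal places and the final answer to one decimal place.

219.1

Form M → anchor (Group A): v = (3.1/89.0)(242 − 215.0) + 21.4 = 22.34
anchor → Form N (Group B): y = (97.6/3.8)(22.34 − 22.6) + 225.8 = 219.1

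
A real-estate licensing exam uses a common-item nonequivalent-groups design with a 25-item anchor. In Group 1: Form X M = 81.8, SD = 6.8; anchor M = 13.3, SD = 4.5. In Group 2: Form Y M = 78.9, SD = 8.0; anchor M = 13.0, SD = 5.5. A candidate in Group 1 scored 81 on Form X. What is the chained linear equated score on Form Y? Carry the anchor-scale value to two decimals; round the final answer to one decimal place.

78.6

Form X → anchor (Group 1): v = (4.5/6.8)(81 − 81.8) + 13.3 = 12.77
anchor → Form Y (Group 2): y = (8.0/5.5)(12.77 − 13.0) + 78.9 = 78.6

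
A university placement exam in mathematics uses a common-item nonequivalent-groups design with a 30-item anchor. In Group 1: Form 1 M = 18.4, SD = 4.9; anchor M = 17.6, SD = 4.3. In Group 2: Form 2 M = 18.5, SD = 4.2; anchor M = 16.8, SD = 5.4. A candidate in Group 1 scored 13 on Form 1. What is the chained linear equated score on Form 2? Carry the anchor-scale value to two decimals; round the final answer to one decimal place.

15.4

Form 1 → anchor (Group 1): v = (4.3/4.9)(13 − 18.4) + 17.6 = 12.86
anchor → Form 2 (Group 2): y = (4.2/5.4)(12.86 − 16.8) + 18.5 = 15.4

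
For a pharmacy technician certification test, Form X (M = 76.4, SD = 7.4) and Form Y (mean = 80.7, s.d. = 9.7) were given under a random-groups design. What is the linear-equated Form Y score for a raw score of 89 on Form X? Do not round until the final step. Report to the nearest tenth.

97.2

Linear equating: y = (SD_Y/SD_X)(x − M_X) + M_Y
y = (9.7/7.4)(89 − 76.4) + 80.7
y = 1.310811 × 12.6 + 80.7 = 16.5162 + 80.7 = 97.2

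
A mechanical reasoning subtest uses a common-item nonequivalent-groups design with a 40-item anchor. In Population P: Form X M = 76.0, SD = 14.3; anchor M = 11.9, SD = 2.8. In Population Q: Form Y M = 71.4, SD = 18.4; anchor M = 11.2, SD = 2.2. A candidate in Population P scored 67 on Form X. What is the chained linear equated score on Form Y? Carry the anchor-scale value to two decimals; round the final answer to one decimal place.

62.5

Form X → anchor (Population P): v = (2.8/14.3)(67 − 76.0) + 11.9 = 10.14
anchor → Form Y (Population Q): y = (18.4/2.2)(10.14 − 11.2) + 71.4 = 62.5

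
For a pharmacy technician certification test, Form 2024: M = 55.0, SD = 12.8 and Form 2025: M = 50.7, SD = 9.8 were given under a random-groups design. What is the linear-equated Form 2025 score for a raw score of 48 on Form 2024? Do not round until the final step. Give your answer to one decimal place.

Linear equating: y = (SD_Y/SD_X)(x − M_X) + M_Y
y = (9.8/12.8)(48 − 55.0) + 50.7
y = 0.765625 × -7.0 + 50.7 = -5.3594 + 50.7 = 45.3

45.3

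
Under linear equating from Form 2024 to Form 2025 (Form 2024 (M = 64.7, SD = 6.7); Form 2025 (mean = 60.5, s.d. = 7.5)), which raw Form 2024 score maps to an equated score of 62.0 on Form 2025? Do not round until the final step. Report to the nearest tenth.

Invert y = (SD_Y/SD_X)(x − M_X) + M_Y:
x = (SD_X/SD_Y)(y − M_Y) + M_X = (6.7/7.5)(62.0 − 60.5) + 64.7
x = 0.893333 × 1.500 + 64.7 = 66.0

66.0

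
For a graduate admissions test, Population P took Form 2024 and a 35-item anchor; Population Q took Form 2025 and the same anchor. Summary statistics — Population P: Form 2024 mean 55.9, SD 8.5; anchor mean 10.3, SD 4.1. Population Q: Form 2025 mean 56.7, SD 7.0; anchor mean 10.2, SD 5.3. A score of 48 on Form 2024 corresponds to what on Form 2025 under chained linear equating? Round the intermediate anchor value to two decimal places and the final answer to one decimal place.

51.8

Form 2024 → anchor (Population P): v = (4.1/8.5)(48 − 55.9) + 10.3 = 6.49
anchor → Form 2025 (Population Q): y = (7.0/5.3)(6.49 − 10.2) + 56.7 = 51.8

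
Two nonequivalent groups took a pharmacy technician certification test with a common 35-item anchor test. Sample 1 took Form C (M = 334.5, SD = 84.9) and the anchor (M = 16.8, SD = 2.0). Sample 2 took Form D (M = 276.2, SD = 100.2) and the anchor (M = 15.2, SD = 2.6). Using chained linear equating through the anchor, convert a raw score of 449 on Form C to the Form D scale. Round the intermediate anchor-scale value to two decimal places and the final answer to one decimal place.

Form C → anchor (Sample 1): v = (2.0/84.9)(449 − 334.5) + 16.8 = 19.50
anchor → Form D (Sample 2): y = (100.2/2.6)(19.50 − 15.2) + 276.2 = 441.9

441.9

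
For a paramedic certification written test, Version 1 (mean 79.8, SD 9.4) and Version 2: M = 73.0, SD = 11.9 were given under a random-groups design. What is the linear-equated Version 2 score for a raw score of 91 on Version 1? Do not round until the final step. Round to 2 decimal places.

87.18

Linear equating: y = (SD_Y/SD_X)(x − M_X) + M_Y
y = (11.9/9.4)(91 − 79.8) + 73.0
y = 1.265957 × 11.2 + 73.0 = 14.1787 + 73.0 = 87.18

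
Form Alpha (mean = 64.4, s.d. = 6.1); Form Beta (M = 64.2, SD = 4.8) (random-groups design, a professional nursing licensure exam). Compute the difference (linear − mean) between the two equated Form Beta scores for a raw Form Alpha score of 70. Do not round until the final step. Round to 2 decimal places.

-1.19

Mean-equated: 70 + (64.2 − 64.4) = 69.80
Linear-equated: (4.8/6.1)(70 − 64.4) + 64.2 = 68.607
Difference = 68.607 − 69.80 = -1.19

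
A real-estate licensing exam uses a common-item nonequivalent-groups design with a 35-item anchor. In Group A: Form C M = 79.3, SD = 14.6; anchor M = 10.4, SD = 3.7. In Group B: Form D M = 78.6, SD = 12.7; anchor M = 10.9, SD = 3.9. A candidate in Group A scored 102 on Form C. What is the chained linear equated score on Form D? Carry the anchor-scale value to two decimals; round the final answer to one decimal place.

Form C → anchor (Group A): v = (3.7/14.6)(102 − 79.3) + 10.4 = 16.15
anchor → Form D (Group B): y = (12.7/3.9)(16.15 − 10.9) + 78.6 = 95.7

95.7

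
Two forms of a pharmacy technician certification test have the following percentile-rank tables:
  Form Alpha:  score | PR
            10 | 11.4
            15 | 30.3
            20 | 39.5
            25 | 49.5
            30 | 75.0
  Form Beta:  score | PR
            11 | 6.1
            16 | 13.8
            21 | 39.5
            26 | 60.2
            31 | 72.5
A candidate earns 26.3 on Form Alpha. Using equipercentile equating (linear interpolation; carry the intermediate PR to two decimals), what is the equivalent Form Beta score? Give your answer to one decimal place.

25.0

PR of 26.3 on Form Alpha: 49.5 + (26.3 − 25)/(30 − 25) × (75.0 − 49.5) = 56.13
On Form Beta, PR 56.13 falls between score 21 (PR 39.5) and 26 (PR 60.2).
Interpolate: 21 + (56.13 − 39.5)/(60.2 − 39.5) × (26 − 21) = 25.0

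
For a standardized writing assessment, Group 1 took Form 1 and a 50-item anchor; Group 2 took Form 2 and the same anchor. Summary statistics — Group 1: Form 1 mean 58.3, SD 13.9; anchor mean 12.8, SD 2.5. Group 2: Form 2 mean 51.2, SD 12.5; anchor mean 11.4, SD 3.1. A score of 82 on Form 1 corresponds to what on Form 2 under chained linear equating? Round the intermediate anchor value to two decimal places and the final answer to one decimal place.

Form 1 → anchor (Group 1): v = (2.5/13.9)(82 − 58.3) + 12.8 = 17.06
anchor → Form 2 (Group 2): y = (12.5/3.1)(17.06 − 11.4) + 51.2 = 74.0

74.0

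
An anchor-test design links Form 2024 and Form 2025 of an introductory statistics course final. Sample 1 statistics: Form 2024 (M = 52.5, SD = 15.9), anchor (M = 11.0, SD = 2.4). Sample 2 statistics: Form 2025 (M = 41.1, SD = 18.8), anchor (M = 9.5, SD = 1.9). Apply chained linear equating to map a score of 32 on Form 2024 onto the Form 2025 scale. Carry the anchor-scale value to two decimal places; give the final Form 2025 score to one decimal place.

Form 2024 → anchor (Sample 1): v = (2.4/15.9)(32 − 52.5) + 11.0 = 7.91
anchor → Form 2025 (Sample 2): y = (18.8/1.9)(7.91 − 9.5) + 41.1 = 25.4

25.4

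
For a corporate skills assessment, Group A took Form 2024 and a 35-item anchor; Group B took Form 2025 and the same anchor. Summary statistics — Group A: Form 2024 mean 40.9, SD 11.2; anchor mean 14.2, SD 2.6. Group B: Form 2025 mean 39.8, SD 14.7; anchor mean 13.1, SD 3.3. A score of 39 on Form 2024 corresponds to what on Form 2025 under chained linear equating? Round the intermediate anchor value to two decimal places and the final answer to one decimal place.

Form 2024 → anchor (Group A): v = (2.6/11.2)(39 − 40.9) + 14.2 = 13.76
anchor → Form 2025 (Group B): y = (14.7/3.3)(13.76 − 13.1) + 39.8 = 42.7

42.7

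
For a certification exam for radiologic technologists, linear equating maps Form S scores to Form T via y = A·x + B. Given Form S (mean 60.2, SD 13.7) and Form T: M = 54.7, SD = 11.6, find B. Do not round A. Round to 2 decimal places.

A = SD_Y / SD_X = 11.6 / 13.7 = 0.846715
B = M_Y − A·M_X = 54.7 − 0.846715 × 60.2 = 3.73

3.73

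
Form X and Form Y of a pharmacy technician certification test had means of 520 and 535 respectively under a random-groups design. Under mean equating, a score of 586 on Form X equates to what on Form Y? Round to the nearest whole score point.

Mean equating: y = x + (M_Y − M_X) = 586 + (535 − 520) = 601

601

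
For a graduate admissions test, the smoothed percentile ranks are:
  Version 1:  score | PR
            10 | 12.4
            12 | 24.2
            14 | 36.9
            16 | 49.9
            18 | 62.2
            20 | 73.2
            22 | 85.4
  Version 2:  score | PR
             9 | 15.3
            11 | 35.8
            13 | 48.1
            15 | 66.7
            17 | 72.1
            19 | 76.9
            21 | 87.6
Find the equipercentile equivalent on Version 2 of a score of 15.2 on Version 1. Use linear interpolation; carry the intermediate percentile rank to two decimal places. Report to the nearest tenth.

12.4

PR of 15.2 on Version 1: 36.9 + (15.2 − 14)/(16 − 14) × (49.9 − 36.9) = 44.70
On Version 2, PR 44.70 falls between score 11 (PR 35.8) and 13 (PR 48.1).
Interpolate: 11 + (44.70 − 35.8)/(48.1 − 35.8) × (13 − 11) = 12.4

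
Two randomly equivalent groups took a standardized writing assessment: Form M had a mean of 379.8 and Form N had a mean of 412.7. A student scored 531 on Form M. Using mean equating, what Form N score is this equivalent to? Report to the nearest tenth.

563.9

Mean equating: y = x + (M_Y − M_X) = 531 + (412.7 − 379.8) = 563.9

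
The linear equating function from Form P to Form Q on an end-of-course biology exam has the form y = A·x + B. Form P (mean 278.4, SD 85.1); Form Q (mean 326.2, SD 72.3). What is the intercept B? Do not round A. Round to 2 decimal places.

89.67

A = SD_Y / SD_X = 72.3 / 85.1 = 0.849589
B = M_Y − A·M_X = 326.2 − 0.849589 × 278.4 = 89.67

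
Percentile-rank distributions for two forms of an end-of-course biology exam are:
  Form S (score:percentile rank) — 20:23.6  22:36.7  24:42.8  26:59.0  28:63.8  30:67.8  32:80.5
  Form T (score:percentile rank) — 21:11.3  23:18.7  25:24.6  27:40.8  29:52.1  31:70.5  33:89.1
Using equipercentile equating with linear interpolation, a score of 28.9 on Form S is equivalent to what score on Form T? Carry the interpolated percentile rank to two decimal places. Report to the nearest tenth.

30.5

PR of 28.9 on Form S: 63.8 + (28.9 − 28)/(30 − 28) × (67.8 − 63.8) = 65.60
On Form T, PR 65.60 falls between score 29 (PR 52.1) and 31 (PR 70.5).
Interpolate: 29 + (65.60 − 52.1)/(70.5 − 52.1) × (31 − 29) = 30.5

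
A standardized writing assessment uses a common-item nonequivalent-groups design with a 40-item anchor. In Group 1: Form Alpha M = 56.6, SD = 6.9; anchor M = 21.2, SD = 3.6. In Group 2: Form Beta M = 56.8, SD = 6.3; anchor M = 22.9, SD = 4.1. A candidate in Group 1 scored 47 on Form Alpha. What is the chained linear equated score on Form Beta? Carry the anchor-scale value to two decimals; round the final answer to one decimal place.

46.5

Form Alpha → anchor (Group 1): v = (3.6/6.9)(47 − 56.6) + 21.2 = 16.19
anchor → Form Beta (Group 2): y = (6.3/4.1)(16.19 − 22.9) + 56.8 = 46.5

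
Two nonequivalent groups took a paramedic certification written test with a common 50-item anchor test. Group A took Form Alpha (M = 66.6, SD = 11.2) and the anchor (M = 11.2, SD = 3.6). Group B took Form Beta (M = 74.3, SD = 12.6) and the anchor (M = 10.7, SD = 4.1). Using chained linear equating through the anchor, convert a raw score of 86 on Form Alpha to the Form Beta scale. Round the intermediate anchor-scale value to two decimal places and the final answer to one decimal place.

Form Alpha → anchor (Group A): v = (3.6/11.2)(86 − 66.6) + 11.2 = 17.44
anchor → Form Beta (Group B): y = (12.6/4.1)(17.44 − 10.7) + 74.3 = 95.0

95.0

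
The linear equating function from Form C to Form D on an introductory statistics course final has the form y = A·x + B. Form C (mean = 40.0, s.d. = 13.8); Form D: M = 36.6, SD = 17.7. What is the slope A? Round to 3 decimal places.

1.283

A = SD_Y / SD_X = 17.7 / 13.8 = 1.283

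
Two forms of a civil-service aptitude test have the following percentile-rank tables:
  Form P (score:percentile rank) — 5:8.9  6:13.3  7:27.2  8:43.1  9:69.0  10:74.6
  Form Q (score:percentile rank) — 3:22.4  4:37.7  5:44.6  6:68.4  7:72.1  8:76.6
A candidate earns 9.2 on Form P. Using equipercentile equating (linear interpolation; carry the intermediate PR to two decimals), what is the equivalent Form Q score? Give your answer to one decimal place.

PR of 9.2 on Form P: 69.0 + (9.2 − 9)/(10 − 9) × (74.6 − 69.0) = 70.12
On Form Q, PR 70.12 falls between score 6 (PR 68.4) and 7 (PR 72.1).
Interpolate: 6 + (70.12 − 68.4)/(72.1 − 68.4) × (7 − 6) = 6.5

6.5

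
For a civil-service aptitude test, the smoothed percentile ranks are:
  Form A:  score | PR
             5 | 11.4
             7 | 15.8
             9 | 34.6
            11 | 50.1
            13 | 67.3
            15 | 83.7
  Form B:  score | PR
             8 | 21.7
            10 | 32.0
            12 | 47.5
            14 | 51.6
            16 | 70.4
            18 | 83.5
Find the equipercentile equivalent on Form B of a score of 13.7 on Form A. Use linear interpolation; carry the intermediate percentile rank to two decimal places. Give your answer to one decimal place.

16.4

PR of 13.7 on Form A: 67.3 + (13.7 − 13)/(15 − 13) × (83.7 − 67.3) = 73.04
On Form B, PR 73.04 falls between score 16 (PR 70.4) and 18 (PR 83.5).
Interpolate: 16 + (73.04 − 70.4)/(83.5 − 70.4) × (18 − 16) = 16.4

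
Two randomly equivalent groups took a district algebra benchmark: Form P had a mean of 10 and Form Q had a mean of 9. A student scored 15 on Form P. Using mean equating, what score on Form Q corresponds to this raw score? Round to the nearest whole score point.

14

Mean equating: y = x + (M_Y − M_X) = 15 + (9 − 10) = 14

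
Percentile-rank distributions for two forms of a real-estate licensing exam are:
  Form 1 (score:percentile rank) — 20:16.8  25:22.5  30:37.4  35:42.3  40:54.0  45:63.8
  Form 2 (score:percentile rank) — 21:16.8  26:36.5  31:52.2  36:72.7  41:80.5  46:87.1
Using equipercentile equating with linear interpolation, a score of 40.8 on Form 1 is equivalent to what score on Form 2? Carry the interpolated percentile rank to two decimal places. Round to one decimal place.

31.8

PR of 40.8 on Form 1: 54.0 + (40.8 − 40)/(45 − 40) × (63.8 − 54.0) = 55.57
On Form 2, PR 55.57 falls between score 31 (PR 52.2) and 36 (PR 72.7).
Interpolate: 31 + (55.57 − 52.2)/(72.7 − 52.2) × (36 − 31) = 31.8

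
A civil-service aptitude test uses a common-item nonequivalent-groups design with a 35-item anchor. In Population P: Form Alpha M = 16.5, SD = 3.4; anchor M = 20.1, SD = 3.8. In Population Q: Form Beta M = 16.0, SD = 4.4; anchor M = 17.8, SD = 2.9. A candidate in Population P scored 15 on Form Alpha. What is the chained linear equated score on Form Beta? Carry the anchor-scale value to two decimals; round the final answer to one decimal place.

16.9

Form Alpha → anchor (Population P): v = (3.8/3.4)(15 − 16.5) + 20.1 = 18.42
anchor → Form Beta (Population Q): y = (4.4/2.9)(18.42 − 17.8) + 16.0 = 16.9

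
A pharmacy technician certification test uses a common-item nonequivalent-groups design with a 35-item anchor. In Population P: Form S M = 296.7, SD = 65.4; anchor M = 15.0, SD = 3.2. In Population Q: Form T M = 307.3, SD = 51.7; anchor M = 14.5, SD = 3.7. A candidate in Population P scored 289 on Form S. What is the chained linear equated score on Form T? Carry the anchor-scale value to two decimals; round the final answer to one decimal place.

Form S → anchor (Population P): v = (3.2/65.4)(289 − 296.7) + 15.0 = 14.62
anchor → Form T (Population Q): y = (51.7/3.7)(14.62 − 14.5) + 307.3 = 309.0

309.0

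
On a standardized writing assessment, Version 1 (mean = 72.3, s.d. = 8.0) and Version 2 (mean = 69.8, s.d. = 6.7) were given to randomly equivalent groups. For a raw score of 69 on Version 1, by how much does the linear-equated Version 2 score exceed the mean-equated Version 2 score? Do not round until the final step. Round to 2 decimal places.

Mean-equated: 69 + (69.8 − 72.3) = 66.50
Linear-equated: (6.7/8.0)(69 − 72.3) + 69.8 = 67.036
Difference = 67.036 − 66.50 = 0.54

0.54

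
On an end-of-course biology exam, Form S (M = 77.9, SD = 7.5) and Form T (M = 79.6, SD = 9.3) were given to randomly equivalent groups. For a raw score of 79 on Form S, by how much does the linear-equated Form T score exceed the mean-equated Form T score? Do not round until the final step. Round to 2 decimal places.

Mean-equated: 79 + (79.6 − 77.9) = 80.70
Linear-equated: (9.3/7.5)(79 − 77.9) + 79.6 = 80.964
Difference = 80.964 − 80.70 = 0.26

0.26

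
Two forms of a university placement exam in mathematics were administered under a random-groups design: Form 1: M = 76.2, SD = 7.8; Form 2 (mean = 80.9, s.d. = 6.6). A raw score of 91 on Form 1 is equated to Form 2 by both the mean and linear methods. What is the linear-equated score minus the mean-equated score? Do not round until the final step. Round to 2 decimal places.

Mean-equated: 91 + (80.9 − 76.2) = 95.70
Linear-equated: (6.6/7.8)(91 − 76.2) + 80.9 = 93.423
Difference = 93.423 − 95.70 = -2.28

-2.28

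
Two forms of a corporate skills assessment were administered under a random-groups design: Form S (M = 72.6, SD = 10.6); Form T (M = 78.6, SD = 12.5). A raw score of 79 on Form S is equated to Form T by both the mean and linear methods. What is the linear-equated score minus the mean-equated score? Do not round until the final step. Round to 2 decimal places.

Mean-equated: 79 + (78.6 − 72.6) = 85.00
Linear-equated: (12.5/10.6)(79 − 72.6) + 78.6 = 86.147
Difference = 86.147 − 85.00 = 1.15

1.15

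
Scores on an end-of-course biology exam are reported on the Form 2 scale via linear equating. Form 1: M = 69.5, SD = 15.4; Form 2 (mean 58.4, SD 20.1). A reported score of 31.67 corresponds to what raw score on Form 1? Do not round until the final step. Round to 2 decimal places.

49.02

Invert y = (SD_Y/SD_X)(x − M_X) + M_Y:
x = (SD_X/SD_Y)(y − M_Y) + M_X = (15.4/20.1)(31.67 − 58.4) + 69.5
x = 0.766169 × -26.730 + 69.5 = 49.02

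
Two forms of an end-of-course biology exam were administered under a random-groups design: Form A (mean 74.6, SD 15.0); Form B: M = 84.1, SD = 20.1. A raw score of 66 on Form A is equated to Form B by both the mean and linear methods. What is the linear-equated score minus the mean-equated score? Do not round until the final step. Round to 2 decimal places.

Mean-equated: 66 + (84.1 − 74.6) = 75.50
Linear-equated: (20.1/15.0)(66 − 74.6) + 84.1 = 72.576
Difference = 72.576 − 75.50 = -2.92

-2.92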